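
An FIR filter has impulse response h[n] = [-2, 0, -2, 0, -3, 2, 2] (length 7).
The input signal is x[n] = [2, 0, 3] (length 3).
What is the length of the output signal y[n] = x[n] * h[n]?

For linear convolution, the output length is:
len(y) = len(x) + len(h) - 1 = 3 + 7 - 1 = 9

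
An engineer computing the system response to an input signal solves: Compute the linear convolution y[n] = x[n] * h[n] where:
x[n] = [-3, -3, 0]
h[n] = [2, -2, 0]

y[n] = sum_k x[k]*h[n-k]. Output length = len(x) + len(h) - 1 = 3 + 3 - 1 = 5.
y[0] = -3*2 = -6
y[1] = -3*2 + -3*-2 = 0
y[2] = 0*2 + -3*-2 + -3*0 = 6
y[3] = 0*-2 + -3*0 = 0
y[4] = 0*0 = 0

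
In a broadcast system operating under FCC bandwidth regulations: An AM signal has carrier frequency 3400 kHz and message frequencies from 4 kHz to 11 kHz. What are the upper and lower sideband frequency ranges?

Upper sideband (USB) = fc + [fm_low, fm_high] = 3400 + [4, 11] = [3404, 3411] kHz
Lower sideband (LSB) = fc - [fm_high, fm_low] = 3400 - [11, 4] = [3389, 3396] kHz
Total occupied spectrum: 3389 kHz to 3411 kHz (plus carrier at 3400 kHz)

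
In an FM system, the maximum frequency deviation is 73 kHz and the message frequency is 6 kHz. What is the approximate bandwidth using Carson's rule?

Carson's rule: BW = 2*(delta_f + f_m)
= 2*(73 + 6) kHz = 158 kHz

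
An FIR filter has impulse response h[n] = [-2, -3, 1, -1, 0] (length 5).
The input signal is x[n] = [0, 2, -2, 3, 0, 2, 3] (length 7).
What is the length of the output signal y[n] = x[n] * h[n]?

For linear convolution, the output length is:
len(y) = len(x) + len(h) - 1 = 7 + 5 - 1 = 11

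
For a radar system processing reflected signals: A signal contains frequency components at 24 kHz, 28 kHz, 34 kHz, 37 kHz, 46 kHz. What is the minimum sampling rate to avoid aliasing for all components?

The highest frequency component is f_max = 46 kHz.
Nyquist rate = 2 * f_max = 2 * 46 kHz = 92 kHz.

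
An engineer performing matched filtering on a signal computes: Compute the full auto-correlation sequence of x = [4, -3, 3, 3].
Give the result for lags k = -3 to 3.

r_xx[k] = sum_m x[m]*x[m+k], indexed from 0, for k = -3 to 3:
  r_xx[-3] = x[3]*x[0] = 12
  r_xx[-2] = x[2]*x[0] + x[3]*x[1] = 3
  r_xx[-1] = x[1]*x[0] + x[2]*x[1] + x[3]*x[2] = -12
  r_xx[0] = x[0]*x[0] + x[1]*x[1] + x[2]*x[2] + x[3]*x[3] = 43
  r_xx[1] = x[0]*x[1] + x[1]*x[2] + x[2]*x[3] = -12
  r_xx[2] = x[0]*x[2] + x[1]*x[3] = 3
  r_xx[3] = x[0]*x[3] = 12
r_xx = [12, 3, -12, 43, -12, 3, 12]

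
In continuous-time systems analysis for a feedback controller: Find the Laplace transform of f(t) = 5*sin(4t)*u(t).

Standard pair: sin(wt)*u(t) <-> w/(s^2+w^2)
With w = 4: L{5*sin(4t)*u(t)} = 20/(s^2+16)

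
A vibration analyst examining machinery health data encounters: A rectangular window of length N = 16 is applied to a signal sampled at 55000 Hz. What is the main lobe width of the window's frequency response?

For a rectangular window of length N,
the main lobe width in frequency is 2*f_s/N.
= 2*55000/16 = 6875 Hz
This determines the minimum frequency separation for resolving two sinusoids.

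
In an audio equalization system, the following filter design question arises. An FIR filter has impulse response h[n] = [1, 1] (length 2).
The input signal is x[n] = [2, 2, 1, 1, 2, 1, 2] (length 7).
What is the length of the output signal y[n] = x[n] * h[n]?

For linear convolution, the output length is:
len(y) = len(x) + len(h) - 1 = 7 + 2 - 1 = 8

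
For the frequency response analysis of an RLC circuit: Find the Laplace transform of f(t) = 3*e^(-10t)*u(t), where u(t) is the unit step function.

Standard Laplace transform pair:
e^(-at)*u(t) <-> 1/(s+a)
With a = 10: L{3*e^(-10t)*u(t)} = 3/(s+10), ROC: Re(s) > -10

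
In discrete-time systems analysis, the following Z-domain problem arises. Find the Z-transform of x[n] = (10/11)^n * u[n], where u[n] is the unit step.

The Z-transform of a^n * u[n] is z/(z-a) for |z| > |a|.
Here a = 10/11, so X(z) = z/(z - (10/11)) = 11z/(11z - 10)
ROC: |z| > 10/11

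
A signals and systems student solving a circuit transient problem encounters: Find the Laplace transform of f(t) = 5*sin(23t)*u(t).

Standard pair: sin(wt)*u(t) <-> w/(s^2+w^2)
With w = 23: L{5*sin(23t)*u(t)} = 115/(s^2+529)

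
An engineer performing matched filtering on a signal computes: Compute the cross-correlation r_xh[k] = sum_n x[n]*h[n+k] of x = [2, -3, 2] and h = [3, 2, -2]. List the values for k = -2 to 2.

Both sequences indexed from 0 and zero outside their support.
Lags with overlap: k = -2 to 2.
  r_xh[-2] = x[2]*h[0] = 6
  r_xh[-1] = x[1]*h[0] + x[2]*h[1] = -5
  r_xh[0] = x[0]*h[0] + x[1]*h[1] + x[2]*h[2] = -4
  r_xh[1] = x[0]*h[1] + x[1]*h[2] = 10
  r_xh[2] = x[0]*h[2] = -4
r_xh = [6, -5, -4, 10, -4] (for k = -2, ..., 2)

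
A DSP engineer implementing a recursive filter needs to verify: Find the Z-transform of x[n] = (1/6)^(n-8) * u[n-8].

Time-shifting property: if X(z) = Z{x[n]}, then Z{x[n-d]} = z^(-d) * X(z)
X(z) = z/(z - 1/6) for x[n] = (1/6)^n * u[n]
Z{x[n-8]} = z^(-8) * z/(z - 1/6) = z^(-7)/(z - 1/6)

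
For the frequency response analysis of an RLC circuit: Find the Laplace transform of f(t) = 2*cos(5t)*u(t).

Standard pair: cos(wt)*u(t) <-> s/(s^2+w^2)
With w = 5: L{2*cos(5t)*u(t)} = 2s/(s^2+25)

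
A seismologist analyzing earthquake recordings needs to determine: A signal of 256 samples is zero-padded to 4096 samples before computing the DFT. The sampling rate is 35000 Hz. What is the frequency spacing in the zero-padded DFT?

Original DFT: N = 256, resolution = f_s/N = 35000/256 = 4375/32 Hz
Zero-padded DFT: N = 4096, resolution = f_s/N = 35000/4096 = 4375/512 Hz
Zero-padding interpolates the spectrum (finer frequency grid)
but does NOT improve the true spectral resolution (ability to resolve close frequencies).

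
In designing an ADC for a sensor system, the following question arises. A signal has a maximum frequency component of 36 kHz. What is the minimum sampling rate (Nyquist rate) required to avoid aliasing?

By the Nyquist-Shannon sampling theorem,
the minimum sampling rate (Nyquist rate) must be at least 2 * f_max.
Nyquist rate = 2 * 36 kHz = 72 kHz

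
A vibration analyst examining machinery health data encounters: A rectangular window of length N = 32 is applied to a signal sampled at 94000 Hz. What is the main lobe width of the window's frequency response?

For a rectangular window of length N,
the main lobe width in frequency is 2*f_s/N.
= 2*94000/32 = 5875 Hz
This determines the minimum frequency separation for resolving two sinusoids.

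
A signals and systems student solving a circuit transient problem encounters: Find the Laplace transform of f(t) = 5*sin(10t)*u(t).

Standard pair: sin(wt)*u(t) <-> w/(s^2+w^2)
With w = 10: L{5*sin(10t)*u(t)} = 50/(s^2+100)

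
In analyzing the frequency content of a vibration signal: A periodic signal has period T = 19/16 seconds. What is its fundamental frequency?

The fundamental frequency is the reciprocal of the period.
f = 1/T = 1/(19/16) = 16/19 Hz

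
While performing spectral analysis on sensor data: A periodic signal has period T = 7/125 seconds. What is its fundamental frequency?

The fundamental frequency is the reciprocal of the period.
f = 1/T = 1/(7/125) = 125/7 Hz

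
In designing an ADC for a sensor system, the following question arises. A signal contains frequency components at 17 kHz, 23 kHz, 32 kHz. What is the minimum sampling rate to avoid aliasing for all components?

The highest frequency component is f_max = 32 kHz.
Nyquist rate = 2 * f_max = 2 * 32 kHz = 64 kHz.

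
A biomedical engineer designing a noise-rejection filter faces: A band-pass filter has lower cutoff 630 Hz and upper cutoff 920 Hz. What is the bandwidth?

Bandwidth = f_high - f_low
= 920 Hz - 630 Hz = 290 Hz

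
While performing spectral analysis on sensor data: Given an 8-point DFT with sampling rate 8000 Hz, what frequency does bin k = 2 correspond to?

The frequency of DFT bin k is: f_k = k * f_s / N
f_2 = 2 * 8000 / 8 = 2000 Hz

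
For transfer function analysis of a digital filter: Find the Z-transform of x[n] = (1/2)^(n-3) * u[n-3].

Time-shifting property: if X(z) = Z{x[n]}, then Z{x[n-d]} = z^(-d) * X(z)
X(z) = z/(z - 1/2) for x[n] = (1/2)^n * u[n]
Z{x[n-3]} = z^(-3) * z/(z - 1/2) = z^(-2)/(z - 1/2)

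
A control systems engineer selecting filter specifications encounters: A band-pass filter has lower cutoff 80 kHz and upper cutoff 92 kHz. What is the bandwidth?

Bandwidth = f_high - f_low
= 92 kHz - 80 kHz = 12 kHz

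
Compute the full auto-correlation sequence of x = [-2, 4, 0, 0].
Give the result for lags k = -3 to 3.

r_xx[k] = sum_m x[m]*x[m+k], indexed from 0, for k = -3 to 3:
  r_xx[-3] = x[3]*x[0] = 0
  r_xx[-2] = x[2]*x[0] + x[3]*x[1] = 0
  r_xx[-1] = x[1]*x[0] + x[2]*x[1] + x[3]*x[2] = -8
  r_xx[0] = x[0]*x[0] + x[1]*x[1] + x[2]*x[2] + x[3]*x[3] = 20
  r_xx[1] = x[0]*x[1] + x[1]*x[2] + x[2]*x[3] = -8
  r_xx[2] = x[0]*x[2] + x[1]*x[3] = 0
  r_xx[3] = x[0]*x[3] = 0
r_xx = [0, 0, -8, 20, -8, 0, 0]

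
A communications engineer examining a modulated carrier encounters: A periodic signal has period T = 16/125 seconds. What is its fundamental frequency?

The fundamental frequency is the reciprocal of the period.
f = 1/T = 1/(16/125) = 125/16 Hz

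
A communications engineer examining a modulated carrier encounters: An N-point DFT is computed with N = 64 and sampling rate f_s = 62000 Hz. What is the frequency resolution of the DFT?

DFT frequency resolution = f_s / N
= 62000 / 64 = 3875/4 Hz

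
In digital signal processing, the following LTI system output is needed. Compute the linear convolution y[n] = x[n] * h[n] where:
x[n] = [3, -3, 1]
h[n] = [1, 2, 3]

y[n] = sum_k x[k]*h[n-k]. Output length = len(x) + len(h) - 1 = 3 + 3 - 1 = 5.
y[0] = 3*1 = 3
y[1] = -3*1 + 3*2 = 3
y[2] = 1*1 + -3*2 + 3*3 = 4
y[3] = 1*2 + -3*3 = -7
y[4] = 1*3 = 3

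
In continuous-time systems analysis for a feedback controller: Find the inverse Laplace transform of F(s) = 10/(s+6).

Standard pair: k/(s+a) <-> k*e^(-at)*u(t)
With k=10, a=6: f(t) = 10*e^(-6t)*u(t)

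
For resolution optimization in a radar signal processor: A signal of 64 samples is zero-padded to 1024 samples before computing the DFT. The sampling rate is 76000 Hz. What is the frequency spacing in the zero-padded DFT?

Original DFT: N = 64, resolution = f_s/N = 76000/64 = 2375/2 Hz
Zero-padded DFT: N = 1024, resolution = f_s/N = 76000/1024 = 2375/32 Hz
Zero-padding interpolates the spectrum (finer frequency grid)
but does NOT improve the true spectral resolution (ability to resolve close frequencies).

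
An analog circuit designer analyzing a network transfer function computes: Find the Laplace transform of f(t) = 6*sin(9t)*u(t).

Standard pair: sin(wt)*u(t) <-> w/(s^2+w^2)
With w = 9: L{6*sin(9t)*u(t)} = 54/(s^2+81)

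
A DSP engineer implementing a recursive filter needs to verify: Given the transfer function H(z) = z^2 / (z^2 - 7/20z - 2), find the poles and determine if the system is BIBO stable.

Poles are roots of the denominator: z^2 - 7/20z - 2 = 0.
Quadratic formula: z = [-(-7/20) +/- sqrt((-7/20)^2 - 4*(-2))] / 2
Discriminant = 49/400 + 8 = 3249/400; sqrt = 57/20.
z = (7/20 +/- 57/20) / 2 => z = 8/5 or z = -5/4.
|p1| = 5/4, |p2| = 8/5.
For BIBO stability, all poles must lie inside the unit circle (|p| < 1).
System is UNSTABLE since at least one |p| >= 1.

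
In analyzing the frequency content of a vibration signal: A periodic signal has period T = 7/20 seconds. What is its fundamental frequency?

The fundamental frequency is the reciprocal of the period.
f = 1/T = 1/(7/20) = 20/7 Hz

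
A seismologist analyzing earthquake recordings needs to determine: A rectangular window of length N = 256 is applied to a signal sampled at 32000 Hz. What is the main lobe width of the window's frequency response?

For a rectangular window of length N,
the main lobe width in frequency is 2*f_s/N.
= 2*32000/256 = 250 Hz
This determines the minimum frequency separation for resolving two sinusoids.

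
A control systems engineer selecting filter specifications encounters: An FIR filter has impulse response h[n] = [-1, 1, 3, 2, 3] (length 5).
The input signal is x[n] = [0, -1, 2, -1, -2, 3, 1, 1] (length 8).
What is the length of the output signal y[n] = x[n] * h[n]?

For linear convolution, the output length is:
len(y) = len(x) + len(h) - 1 = 8 + 5 - 1 = 12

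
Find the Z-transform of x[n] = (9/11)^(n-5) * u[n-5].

Time-shifting property: if X(z) = Z{x[n]}, then Z{x[n-d]} = z^(-d) * X(z)
X(z) = z/(z - 9/11) for x[n] = (9/11)^n * u[n]
Z{x[n-5]} = z^(-5) * z/(z - 9/11) = z^(-4)/(z - 9/11)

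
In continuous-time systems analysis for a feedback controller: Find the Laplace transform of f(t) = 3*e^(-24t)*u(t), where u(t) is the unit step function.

Standard Laplace transform pair:
e^(-at)*u(t) <-> 1/(s+a)
With a = 24: L{3*e^(-24t)*u(t)} = 3/(s+24), ROC: Re(s) > -24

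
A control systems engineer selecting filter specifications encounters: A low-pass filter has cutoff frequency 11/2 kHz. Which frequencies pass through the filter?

A low-pass filter passes all frequencies below the cutoff frequency 11/2 kHz and attenuates higher frequencies.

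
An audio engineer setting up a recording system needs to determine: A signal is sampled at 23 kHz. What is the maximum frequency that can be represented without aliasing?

The maximum frequency that can be represented without aliasing
is the Nyquist frequency: f_max = f_s / 2 = 23 kHz / 2 = 23/2 kHz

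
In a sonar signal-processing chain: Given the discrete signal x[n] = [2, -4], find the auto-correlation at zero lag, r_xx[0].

The auto-correlation at zero lag r_xx[0] equals the signal energy.
r_xx[0] = sum of x[n]^2 = 2^2 + (-4)^2
= 4 + 16 = 20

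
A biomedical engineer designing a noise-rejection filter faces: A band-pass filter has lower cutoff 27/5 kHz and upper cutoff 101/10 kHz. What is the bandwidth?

Bandwidth = f_high - f_low
= 101/10 kHz - 27/5 kHz = 47/10 kHz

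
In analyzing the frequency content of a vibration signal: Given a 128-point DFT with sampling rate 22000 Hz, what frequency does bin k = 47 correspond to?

The frequency of DFT bin k is: f_k = k * f_s / N
f_47 = 47 * 22000 / 128 = 64625/8 Hz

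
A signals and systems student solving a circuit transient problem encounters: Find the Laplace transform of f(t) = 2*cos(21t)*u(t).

Standard pair: cos(wt)*u(t) <-> s/(s^2+w^2)
With w = 21: L{2*cos(21t)*u(t)} = 2s/(s^2+441)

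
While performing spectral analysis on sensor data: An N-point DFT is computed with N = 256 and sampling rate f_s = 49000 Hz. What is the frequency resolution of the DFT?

DFT frequency resolution = f_s / N
= 49000 / 256 = 6125/32 Hz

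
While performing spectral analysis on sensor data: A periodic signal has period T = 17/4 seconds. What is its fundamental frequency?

The fundamental frequency is the reciprocal of the period.
f = 1/T = 1/(17/4) = 4/17 Hz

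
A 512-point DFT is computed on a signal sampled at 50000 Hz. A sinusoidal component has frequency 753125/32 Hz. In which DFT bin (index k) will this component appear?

DFT frequency resolution = f_s/N = 50000/512 = 3125/32 Hz
Bin index k = f_signal / resolution = 753125/32 / 3125/32 = 241
The signal frequency 753125/32 Hz falls in DFT bin k = 241.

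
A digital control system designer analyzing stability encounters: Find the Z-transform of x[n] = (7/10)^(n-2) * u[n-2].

Time-shifting property: if X(z) = Z{x[n]}, then Z{x[n-d]} = z^(-d) * X(z)
X(z) = z/(z - 7/10) for x[n] = (7/10)^n * u[n]
Z{x[n-2]} = z^(-2) * z/(z - 7/10) = z^(-1)/(z - 7/10)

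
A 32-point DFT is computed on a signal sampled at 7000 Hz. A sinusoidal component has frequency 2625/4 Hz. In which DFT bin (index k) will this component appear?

DFT frequency resolution = f_s/N = 7000/32 = 875/4 Hz
Bin index k = f_signal / resolution = 2625/4 / 875/4 = 3
The signal frequency 2625/4 Hz falls in DFT bin k = 3.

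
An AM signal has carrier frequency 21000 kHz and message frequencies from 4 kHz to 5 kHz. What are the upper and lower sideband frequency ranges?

Upper sideband (USB) = fc + [fm_low, fm_high] = 21000 + [4, 5] = [21004, 21005] kHz
Lower sideband (LSB) = fc - [fm_high, fm_low] = 21000 - [5, 4] = [20995, 20996] kHz
Total occupied spectrum: 20995 kHz to 21005 kHz (plus carrier at 21000 kHz)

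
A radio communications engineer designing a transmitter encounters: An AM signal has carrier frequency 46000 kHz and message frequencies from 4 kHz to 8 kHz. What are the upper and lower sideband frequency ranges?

Upper sideband (USB) = fc + [fm_low, fm_high] = 46000 + [4, 8] = [46004, 46008] kHz
Lower sideband (LSB) = fc - [fm_high, fm_low] = 46000 - [8, 4] = [45992, 45996] kHz
Total occupied spectrum: 45992 kHz to 46008 kHz (plus carrier at 46000 kHz)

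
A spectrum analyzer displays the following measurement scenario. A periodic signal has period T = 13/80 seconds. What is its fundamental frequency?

The fundamental frequency is the reciprocal of the period.
f = 1/T = 1/(13/80) = 80/13 Hz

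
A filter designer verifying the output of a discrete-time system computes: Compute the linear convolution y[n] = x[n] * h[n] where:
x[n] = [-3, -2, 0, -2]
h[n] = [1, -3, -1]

y[n] = sum_k x[k]*h[n-k]. Output length = len(x) + len(h) - 1 = 4 + 3 - 1 = 6.
y[0] = -3*1 = -3
y[1] = -2*1 + -3*-3 = 7
y[2] = 0*1 + -2*-3 + -3*-1 = 9
y[3] = -2*1 + 0*-3 + -2*-1 = 0
y[4] = -2*-3 + 0*-1 = 6
y[5] = -2*-1 = 2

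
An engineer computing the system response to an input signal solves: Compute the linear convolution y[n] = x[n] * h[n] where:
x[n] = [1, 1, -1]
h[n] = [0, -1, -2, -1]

y[n] = sum_k x[k]*h[n-k]. Output length = len(x) + len(h) - 1 = 3 + 4 - 1 = 6.
y[0] = 1*0 = 0
y[1] = 1*0 + 1*-1 = -1
y[2] = -1*0 + 1*-1 + 1*-2 = -3
y[3] = -1*-1 + 1*-2 + 1*-1 = -2
y[4] = -1*-2 + 1*-1 = 1
y[5] = -1*-1 = 1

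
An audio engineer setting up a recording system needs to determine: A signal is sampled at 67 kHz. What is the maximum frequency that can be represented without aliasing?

The maximum frequency that can be represented without aliasing
is the Nyquist frequency: f_max = f_s / 2 = 67 kHz / 2 = 67/2 kHz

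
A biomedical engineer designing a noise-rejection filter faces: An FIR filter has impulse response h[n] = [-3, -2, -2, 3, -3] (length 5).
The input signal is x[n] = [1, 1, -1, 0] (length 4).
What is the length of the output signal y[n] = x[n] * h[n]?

For linear convolution, the output length is:
len(y) = len(x) + len(h) - 1 = 4 + 5 - 1 = 8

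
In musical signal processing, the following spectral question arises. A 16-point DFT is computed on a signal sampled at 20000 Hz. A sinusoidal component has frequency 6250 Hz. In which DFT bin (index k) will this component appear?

DFT frequency resolution = f_s/N = 20000/16 = 1250 Hz
Bin index k = f_signal / resolution = 6250 / 1250 = 5
The signal frequency 6250 Hz falls in DFT bin k = 5.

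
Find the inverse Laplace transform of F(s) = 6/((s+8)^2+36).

Standard pair: w/((s+a)^2+w^2) <-> e^(-at)*sin(wt)*u(t)
With a=8, w=6: f(t) = e^(-8t)*sin(6t)*u(t)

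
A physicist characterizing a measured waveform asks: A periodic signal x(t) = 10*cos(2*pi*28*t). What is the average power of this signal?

Average power of A*cos(wt) is A^2/2.
P = 10^2 / 2 = 100/2 = 50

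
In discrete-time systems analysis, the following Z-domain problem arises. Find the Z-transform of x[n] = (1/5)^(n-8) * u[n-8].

Time-shifting property: if X(z) = Z{x[n]}, then Z{x[n-d]} = z^(-d) * X(z)
X(z) = z/(z - 1/5) for x[n] = (1/5)^n * u[n]
Z{x[n-8]} = z^(-8) * z/(z - 1/5) = z^(-7)/(z - 1/5)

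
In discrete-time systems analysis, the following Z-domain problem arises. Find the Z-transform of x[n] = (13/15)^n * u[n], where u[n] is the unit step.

The Z-transform of a^n * u[n] is z/(z-a) for |z| > |a|.
Here a = 13/15, so X(z) = z/(z - (13/15)) = 15z/(15z - 13)
ROC: |z| > 13/15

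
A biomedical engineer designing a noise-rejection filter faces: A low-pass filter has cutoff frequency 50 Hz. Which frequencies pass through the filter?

A low-pass filter passes all frequencies below the cutoff frequency 50 Hz and attenuates higher frequencies.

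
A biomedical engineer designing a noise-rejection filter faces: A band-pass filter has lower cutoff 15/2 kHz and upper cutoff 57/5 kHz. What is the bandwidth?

Bandwidth = f_high - f_low
= 57/5 kHz - 15/2 kHz = 39/10 kHz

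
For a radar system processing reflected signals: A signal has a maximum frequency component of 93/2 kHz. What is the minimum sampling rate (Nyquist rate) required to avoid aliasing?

By the Nyquist-Shannon sampling theorem,
the minimum sampling rate (Nyquist rate) must be at least 2 * f_max.
Nyquist rate = 2 * 93/2 kHz = 93 kHz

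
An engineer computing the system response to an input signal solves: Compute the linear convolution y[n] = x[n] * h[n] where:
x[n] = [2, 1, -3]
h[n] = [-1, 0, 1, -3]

y[n] = sum_k x[k]*h[n-k]. Output length = len(x) + len(h) - 1 = 3 + 4 - 1 = 6.
y[0] = 2*-1 = -2
y[1] = 1*-1 + 2*0 = -1
y[2] = -3*-1 + 1*0 + 2*1 = 5
y[3] = -3*0 + 1*1 + 2*-3 = -5
y[4] = -3*1 + 1*-3 = -6
y[5] = -3*-3 = 9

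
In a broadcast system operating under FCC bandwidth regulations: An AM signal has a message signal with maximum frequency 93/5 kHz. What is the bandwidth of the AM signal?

In AM (double-sideband), the bandwidth is twice the message frequency.
BW = 2 * f_m = 2 * 93/5 kHz = 186/5 kHz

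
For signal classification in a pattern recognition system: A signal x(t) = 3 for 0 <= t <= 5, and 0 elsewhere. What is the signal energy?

Energy = integral of |x(t)|^2 dt over the signal duration
= 3^2 * 5 = 9 * 5 = 45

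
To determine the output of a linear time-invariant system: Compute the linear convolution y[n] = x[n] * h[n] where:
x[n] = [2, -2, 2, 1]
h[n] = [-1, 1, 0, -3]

y[n] = sum_k x[k]*h[n-k]. Output length = len(x) + len(h) - 1 = 4 + 4 - 1 = 7.
y[0] = 2*-1 = -2
y[1] = -2*-1 + 2*1 = 4
y[2] = 2*-1 + -2*1 + 2*0 = -4
y[3] = 1*-1 + 2*1 + -2*0 + 2*-3 = -5
y[4] = 1*1 + 2*0 + -2*-3 = 7
y[5] = 1*0 + 2*-3 = -6
y[6] = 1*-3 = -3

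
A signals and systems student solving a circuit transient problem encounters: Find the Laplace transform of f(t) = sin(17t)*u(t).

Standard pair: sin(wt)*u(t) <-> w/(s^2+w^2)
With w = 17: L{sin(17t)*u(t)} = 17/(s^2+289)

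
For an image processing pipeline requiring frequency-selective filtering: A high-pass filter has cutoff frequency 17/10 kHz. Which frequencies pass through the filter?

A high-pass filter passes all frequencies above the cutoff frequency 17/10 kHz and attenuates lower frequencies.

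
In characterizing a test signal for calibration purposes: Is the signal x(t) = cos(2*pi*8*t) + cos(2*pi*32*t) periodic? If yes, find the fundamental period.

f1 = 8 Hz, f2 = 32 Hz
Period T1 = 1/8, T2 = 1/32
Ratio T1/T2 = 32/8, which is rational.
The signal is periodic with fundamental period T = 1/GCD(8,32) = 1/8 s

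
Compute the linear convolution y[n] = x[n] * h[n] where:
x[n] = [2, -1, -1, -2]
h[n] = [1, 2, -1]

y[n] = sum_k x[k]*h[n-k]. Output length = len(x) + len(h) - 1 = 4 + 3 - 1 = 6.
y[0] = 2*1 = 2
y[1] = -1*1 + 2*2 = 3
y[2] = -1*1 + -1*2 + 2*-1 = -5
y[3] = -2*1 + -1*2 + -1*-1 = -3
y[4] = -2*2 + -1*-1 = -3
y[5] = -2*-1 = 2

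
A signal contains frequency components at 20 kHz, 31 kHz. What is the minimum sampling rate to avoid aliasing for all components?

The highest frequency component is f_max = 31 kHz.
Nyquist rate = 2 * f_max = 2 * 31 kHz = 62 kHz.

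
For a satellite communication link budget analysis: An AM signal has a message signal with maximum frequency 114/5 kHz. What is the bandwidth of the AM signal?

In AM (double-sideband), the bandwidth is twice the message frequency.
BW = 2 * f_m = 2 * 114/5 kHz = 228/5 kHz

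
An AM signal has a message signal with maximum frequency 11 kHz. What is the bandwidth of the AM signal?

In AM (double-sideband), the bandwidth is twice the message frequency.
BW = 2 * f_m = 2 * 11 kHz = 22 kHz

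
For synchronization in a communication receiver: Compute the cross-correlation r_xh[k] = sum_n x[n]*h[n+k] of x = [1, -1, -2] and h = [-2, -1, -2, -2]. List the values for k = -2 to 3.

Both sequences indexed from 0 and zero outside their support.
Lags with overlap: k = -2 to 3.
  r_xh[-2] = x[2]*h[0] = 4
  r_xh[-1] = x[1]*h[0] + x[2]*h[1] = 4
  r_xh[0] = x[0]*h[0] + x[1]*h[1] + x[2]*h[2] = 3
  r_xh[1] = x[0]*h[1] + x[1]*h[2] + x[2]*h[3] = 5
  r_xh[2] = x[0]*h[2] + x[1]*h[3] = 0
  r_xh[3] = x[0]*h[3] = -2
r_xh = [4, 4, 3, 5, 0, -2] (for k = -2, ..., 3)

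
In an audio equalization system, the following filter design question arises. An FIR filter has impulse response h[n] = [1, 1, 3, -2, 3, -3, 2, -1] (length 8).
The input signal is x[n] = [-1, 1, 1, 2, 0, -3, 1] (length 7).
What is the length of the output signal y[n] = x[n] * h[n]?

For linear convolution, the output length is:
len(y) = len(x) + len(h) - 1 = 7 + 8 - 1 = 14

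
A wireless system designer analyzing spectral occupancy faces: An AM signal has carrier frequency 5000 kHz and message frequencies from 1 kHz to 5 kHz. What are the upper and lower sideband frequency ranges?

Upper sideband (USB) = fc + [fm_low, fm_high] = 5000 + [1, 5] = [5001, 5005] kHz
Lower sideband (LSB) = fc - [fm_high, fm_low] = 5000 - [5, 1] = [4995, 4999] kHz
Total occupied spectrum: 4995 kHz to 5005 kHz (plus carrier at 5000 kHz)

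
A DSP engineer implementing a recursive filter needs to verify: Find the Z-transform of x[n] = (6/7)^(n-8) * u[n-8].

Time-shifting property: if X(z) = Z{x[n]}, then Z{x[n-d]} = z^(-d) * X(z)
X(z) = z/(z - 6/7) for x[n] = (6/7)^n * u[n]
Z{x[n-8]} = z^(-8) * z/(z - 6/7) = z^(-7)/(z - 6/7)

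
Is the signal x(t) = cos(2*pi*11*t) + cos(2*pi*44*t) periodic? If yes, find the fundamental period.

f1 = 11 Hz, f2 = 44 Hz
Period T1 = 1/11, T2 = 1/44
Ratio T1/T2 = 44/11, which is rational.
The signal is periodic with fundamental period T = 1/GCD(11,44) = 1/11 s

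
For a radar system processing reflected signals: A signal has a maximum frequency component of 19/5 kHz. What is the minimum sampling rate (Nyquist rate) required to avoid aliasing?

By the Nyquist-Shannon sampling theorem,
the minimum sampling rate (Nyquist rate) must be at least 2 * f_max.
Nyquist rate = 2 * 19/5 kHz = 38/5 kHz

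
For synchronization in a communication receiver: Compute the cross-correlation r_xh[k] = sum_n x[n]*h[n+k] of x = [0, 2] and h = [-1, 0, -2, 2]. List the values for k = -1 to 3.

Both sequences indexed from 0 and zero outside their support.
Lags with overlap: k = -1 to 3.
  r_xh[-1] = x[1]*h[0] = -2
  r_xh[0] = x[0]*h[0] + x[1]*h[1] = 0
  r_xh[1] = x[0]*h[1] + x[1]*h[2] = -4
  r_xh[2] = x[0]*h[2] + x[1]*h[3] = 4
  r_xh[3] = x[0]*h[3] = 0
r_xh = [-2, 0, -4, 4, 0] (for k = -1, ..., 3)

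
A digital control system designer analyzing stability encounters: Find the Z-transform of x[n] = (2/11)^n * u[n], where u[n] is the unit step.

The Z-transform of a^n * u[n] is z/(z-a) for |z| > |a|.
Here a = 2/11, so X(z) = z/(z - (2/11)) = 11z/(11z - 2)
ROC: |z| > 2/11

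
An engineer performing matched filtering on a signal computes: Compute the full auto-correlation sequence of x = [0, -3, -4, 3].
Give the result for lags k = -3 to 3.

r_xx[k] = sum_m x[m]*x[m+k], indexed from 0, for k = -3 to 3:
  r_xx[-3] = x[3]*x[0] = 0
  r_xx[-2] = x[2]*x[0] + x[3]*x[1] = -9
  r_xx[-1] = x[1]*x[0] + x[2]*x[1] + x[3]*x[2] = 0
  r_xx[0] = x[0]*x[0] + x[1]*x[1] + x[2]*x[2] + x[3]*x[3] = 34
  r_xx[1] = x[0]*x[1] + x[1]*x[2] + x[2]*x[3] = 0
  r_xx[2] = x[0]*x[2] + x[1]*x[3] = -9
  r_xx[3] = x[0]*x[3] = 0
r_xx = [0, -9, 0, 34, 0, -9, 0]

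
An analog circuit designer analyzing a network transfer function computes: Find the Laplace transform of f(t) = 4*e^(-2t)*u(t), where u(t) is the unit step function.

Standard Laplace transform pair:
e^(-at)*u(t) <-> 1/(s+a)
With a = 2: L{4*e^(-2t)*u(t)} = 4/(s+2), ROC: Re(s) > -2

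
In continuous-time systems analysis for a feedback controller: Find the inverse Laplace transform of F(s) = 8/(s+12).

Standard pair: k/(s+a) <-> k*e^(-at)*u(t)
With k=8, a=12: f(t) = 8*e^(-12t)*u(t)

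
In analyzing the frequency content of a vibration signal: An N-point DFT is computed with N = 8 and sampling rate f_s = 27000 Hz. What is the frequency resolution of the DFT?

DFT frequency resolution = f_s / N
= 27000 / 8 = 3375 Hz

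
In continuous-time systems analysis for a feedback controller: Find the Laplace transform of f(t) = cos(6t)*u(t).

Standard pair: cos(wt)*u(t) <-> s/(s^2+w^2)
With w = 6: L{cos(6t)*u(t)} = s/(s^2+36)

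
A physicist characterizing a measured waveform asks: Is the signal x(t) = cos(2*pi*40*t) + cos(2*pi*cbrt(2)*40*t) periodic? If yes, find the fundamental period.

f1 = 40 Hz, f2 = 40*cbrt(2) Hz
Ratio f2/f1 = cbrt(2), which is irrational.
Since the frequency ratio is irrational, no common period exists.
The signal is not periodic.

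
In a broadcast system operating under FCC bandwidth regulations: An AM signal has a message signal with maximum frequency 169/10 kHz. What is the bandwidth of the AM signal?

In AM (double-sideband), the bandwidth is twice the message frequency.
BW = 2 * f_m = 2 * 169/10 kHz = 169/5 kHz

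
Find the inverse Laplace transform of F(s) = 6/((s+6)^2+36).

Standard pair: w/((s+a)^2+w^2) <-> e^(-at)*sin(wt)*u(t)
With a=6, w=6: f(t) = e^(-6t)*sin(6t)*u(t)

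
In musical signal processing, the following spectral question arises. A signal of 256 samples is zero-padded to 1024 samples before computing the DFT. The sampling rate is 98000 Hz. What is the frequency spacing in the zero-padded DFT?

Original DFT: N = 256, resolution = f_s/N = 98000/256 = 6125/16 Hz
Zero-padded DFT: N = 1024, resolution = f_s/N = 98000/1024 = 6125/64 Hz
Zero-padding interpolates the spectrum (finer frequency grid)
but does NOT improve the true spectral resolution (ability to resolve close frequencies).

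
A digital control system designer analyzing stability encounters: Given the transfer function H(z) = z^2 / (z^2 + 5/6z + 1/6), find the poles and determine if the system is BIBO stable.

Poles are roots of the denominator: z^2 + 5/6z + 1/6 = 0.
Quadratic formula: z = [-(5/6) +/- sqrt((5/6)^2 - 4*(1/6))] / 2
Discriminant = 25/36 - 2/3 = 1/36; sqrt = 1/6.
z = (-5/6 +/- 1/6) / 2 => z = -1/3 or z = -1/2.
|p1| = 1/3, |p2| = 1/2.
For BIBO stability, all poles must lie inside the unit circle (|p| < 1).
System is STABLE since both |p| < 1.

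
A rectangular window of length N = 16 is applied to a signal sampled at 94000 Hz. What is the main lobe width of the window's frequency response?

For a rectangular window of length N,
the main lobe width in frequency is 2*f_s/N.
= 2*94000/16 = 11750 Hz
This determines the minimum frequency separation for resolving two sinusoids.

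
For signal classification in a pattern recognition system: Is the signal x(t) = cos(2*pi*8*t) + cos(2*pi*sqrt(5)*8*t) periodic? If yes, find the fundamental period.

f1 = 8 Hz, f2 = 8*sqrt(5) Hz
Ratio f2/f1 = sqrt(5), which is irrational.
Since the frequency ratio is irrational, no common period exists.
The signal is not periodic.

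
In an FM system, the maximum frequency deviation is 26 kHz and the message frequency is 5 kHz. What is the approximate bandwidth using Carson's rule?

Carson's rule: BW = 2*(delta_f + f_m)
= 2*(26 + 5) kHz = 62 kHz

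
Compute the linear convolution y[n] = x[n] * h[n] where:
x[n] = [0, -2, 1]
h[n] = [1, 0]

y[n] = sum_k x[k]*h[n-k]. Output length = len(x) + len(h) - 1 = 3 + 2 - 1 = 4.
y[0] = 0*1 = 0
y[1] = -2*1 + 0*0 = -2
y[2] = 1*1 + -2*0 = 1
y[3] = 1*0 = 0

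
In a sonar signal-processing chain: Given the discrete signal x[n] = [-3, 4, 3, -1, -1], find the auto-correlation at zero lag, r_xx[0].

The auto-correlation at zero lag r_xx[0] equals the signal energy.
r_xx[0] = sum of x[n]^2 = (-3)^2 + 4^2 + 3^2 + (-1)^2 + (-1)^2
= 9 + 16 + 9 + 1 + 1 = 36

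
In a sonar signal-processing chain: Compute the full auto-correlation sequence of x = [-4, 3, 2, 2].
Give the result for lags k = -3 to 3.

r_xx[k] = sum_m x[m]*x[m+k], indexed from 0, for k = -3 to 3:
  r_xx[-3] = x[3]*x[0] = -8
  r_xx[-2] = x[2]*x[0] + x[3]*x[1] = -2
  r_xx[-1] = x[1]*x[0] + x[2]*x[1] + x[3]*x[2] = -2
  r_xx[0] = x[0]*x[0] + x[1]*x[1] + x[2]*x[2] + x[3]*x[3] = 33
  r_xx[1] = x[0]*x[1] + x[1]*x[2] + x[2]*x[3] = -2
  r_xx[2] = x[0]*x[2] + x[1]*x[3] = -2
  r_xx[3] = x[0]*x[3] = -8
r_xx = [-8, -2, -2, 33, -2, -2, -8]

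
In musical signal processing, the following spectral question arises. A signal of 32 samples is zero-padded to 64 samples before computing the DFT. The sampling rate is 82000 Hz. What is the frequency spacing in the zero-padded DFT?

Original DFT: N = 32, resolution = f_s/N = 82000/32 = 5125/2 Hz
Zero-padded DFT: N = 64, resolution = f_s/N = 82000/64 = 5125/4 Hz
Zero-padding interpolates the spectrum (finer frequency grid)
but does NOT improve the true spectral resolution (ability to resolve close frequencies).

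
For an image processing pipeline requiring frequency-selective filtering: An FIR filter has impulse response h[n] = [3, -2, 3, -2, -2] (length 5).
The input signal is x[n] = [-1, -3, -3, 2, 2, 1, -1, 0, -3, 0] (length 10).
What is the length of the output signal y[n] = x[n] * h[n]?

For linear convolution, the output length is:
len(y) = len(x) + len(h) - 1 = 10 + 5 - 1 = 14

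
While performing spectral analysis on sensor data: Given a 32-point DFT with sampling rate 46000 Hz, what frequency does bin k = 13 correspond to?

The frequency of DFT bin k is: f_k = k * f_s / N
f_13 = 13 * 46000 / 32 = 37375/2 Hz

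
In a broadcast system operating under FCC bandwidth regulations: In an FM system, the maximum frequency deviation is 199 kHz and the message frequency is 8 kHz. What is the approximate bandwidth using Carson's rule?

Carson's rule: BW = 2*(delta_f + f_m)
= 2*(199 + 8) kHz = 414 kHz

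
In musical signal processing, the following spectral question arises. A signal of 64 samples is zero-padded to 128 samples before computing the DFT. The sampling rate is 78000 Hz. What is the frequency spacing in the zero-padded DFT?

Original DFT: N = 64, resolution = f_s/N = 78000/64 = 4875/4 Hz
Zero-padded DFT: N = 128, resolution = f_s/N = 78000/128 = 4875/8 Hz
Zero-padding interpolates the spectrum (finer frequency grid)
but does NOT improve the true spectral resolution (ability to resolve close frequencies).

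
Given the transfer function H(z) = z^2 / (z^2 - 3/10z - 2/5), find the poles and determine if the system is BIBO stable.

Poles are roots of the denominator: z^2 - 3/10z - 2/5 = 0.
Quadratic formula: z = [-(-3/10) +/- sqrt((-3/10)^2 - 4*(-2/5))] / 2
Discriminant = 9/100 + 8/5 = 169/100; sqrt = 13/10.
z = (3/10 +/- 13/10) / 2 => z = 4/5 or z = -1/2.
|p1| = 4/5, |p2| = 1/2.
For BIBO stability, all poles must lie inside the unit circle (|p| < 1).
System is STABLE since both |p| < 1.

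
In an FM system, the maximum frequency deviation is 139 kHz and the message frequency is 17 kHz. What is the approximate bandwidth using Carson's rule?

Carson's rule: BW = 2*(delta_f + f_m)
= 2*(139 + 17) kHz = 312 kHz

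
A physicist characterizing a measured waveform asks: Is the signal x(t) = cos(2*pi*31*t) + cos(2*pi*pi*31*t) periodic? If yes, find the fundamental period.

f1 = 31 Hz, f2 = 31*pi Hz
Ratio f2/f1 = pi, which is irrational.
Since the frequency ratio is irrational, no common period exists.
The signal is not periodic.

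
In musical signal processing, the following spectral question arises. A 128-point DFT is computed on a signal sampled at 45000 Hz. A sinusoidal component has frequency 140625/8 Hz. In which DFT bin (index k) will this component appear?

DFT frequency resolution = f_s/N = 45000/128 = 5625/16 Hz
Bin index k = f_signal / resolution = 140625/8 / 5625/16 = 50
The signal frequency 140625/8 Hz falls in DFT bin k = 50.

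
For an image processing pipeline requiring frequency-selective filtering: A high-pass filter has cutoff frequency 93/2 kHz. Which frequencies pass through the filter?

A high-pass filter passes all frequencies above the cutoff frequency 93/2 kHz and attenuates lower frequencies.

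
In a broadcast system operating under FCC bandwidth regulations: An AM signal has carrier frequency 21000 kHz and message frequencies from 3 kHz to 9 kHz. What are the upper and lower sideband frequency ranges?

Upper sideband (USB) = fc + [fm_low, fm_high] = 21000 + [3, 9] = [21003, 21009] kHz
Lower sideband (LSB) = fc - [fm_high, fm_low] = 21000 - [9, 3] = [20991, 20997] kHz
Total occupied spectrum: 20991 kHz to 21009 kHz (plus carrier at 21000 kHz)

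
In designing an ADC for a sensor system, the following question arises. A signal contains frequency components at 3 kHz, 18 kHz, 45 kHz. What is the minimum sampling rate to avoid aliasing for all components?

The highest frequency component is f_max = 45 kHz.
Nyquist rate = 2 * f_max = 2 * 45 kHz = 90 kHz.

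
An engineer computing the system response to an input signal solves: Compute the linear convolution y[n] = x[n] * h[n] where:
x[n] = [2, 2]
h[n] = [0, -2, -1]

y[n] = sum_k x[k]*h[n-k]. Output length = len(x) + len(h) - 1 = 2 + 3 - 1 = 4.
y[0] = 2*0 = 0
y[1] = 2*0 + 2*-2 = -4
y[2] = 2*-2 + 2*-1 = -6
y[3] = 2*-1 = -2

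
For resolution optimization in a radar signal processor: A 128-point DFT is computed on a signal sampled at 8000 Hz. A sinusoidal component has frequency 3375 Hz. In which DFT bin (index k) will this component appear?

DFT frequency resolution = f_s/N = 8000/128 = 125/2 Hz
Bin index k = f_signal / resolution = 3375 / 125/2 = 54
The signal frequency 3375 Hz falls in DFT bin k = 54.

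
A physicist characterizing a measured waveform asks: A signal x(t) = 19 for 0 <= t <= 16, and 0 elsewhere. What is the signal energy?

Energy = integral of |x(t)|^2 dt over the signal duration
= 19^2 * 16 = 361 * 16 = 5776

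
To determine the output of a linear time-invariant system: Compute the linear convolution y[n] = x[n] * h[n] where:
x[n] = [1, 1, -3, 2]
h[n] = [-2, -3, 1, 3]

y[n] = sum_k x[k]*h[n-k]. Output length = len(x) + len(h) - 1 = 4 + 4 - 1 = 7.
y[0] = 1*-2 = -2
y[1] = 1*-2 + 1*-3 = -5
y[2] = -3*-2 + 1*-3 + 1*1 = 4
y[3] = 2*-2 + -3*-3 + 1*1 + 1*3 = 9
y[4] = 2*-3 + -3*1 + 1*3 = -6
y[5] = 2*1 + -3*3 = -7
y[6] = 2*3 = 6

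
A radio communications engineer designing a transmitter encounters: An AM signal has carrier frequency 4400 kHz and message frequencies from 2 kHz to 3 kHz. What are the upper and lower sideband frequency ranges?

Upper sideband (USB) = fc + [fm_low, fm_high] = 4400 + [2, 3] = [4402, 4403] kHz
Lower sideband (LSB) = fc - [fm_high, fm_low] = 4400 - [3, 2] = [4397, 4398] kHz
Total occupied spectrum: 4397 kHz to 4403 kHz (plus carrier at 4400 kHz)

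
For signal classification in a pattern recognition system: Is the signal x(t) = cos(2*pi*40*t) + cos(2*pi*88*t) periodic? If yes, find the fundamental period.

f1 = 40 Hz, f2 = 88 Hz
Period T1 = 1/40, T2 = 1/88
Ratio T1/T2 = 88/40, which is rational.
The signal is periodic with fundamental period T = 1/GCD(40,88) = 1/8 s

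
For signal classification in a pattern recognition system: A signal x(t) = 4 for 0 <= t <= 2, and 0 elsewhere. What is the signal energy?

Energy = integral of |x(t)|^2 dt over the signal duration
= 4^2 * 2 = 16 * 2 = 32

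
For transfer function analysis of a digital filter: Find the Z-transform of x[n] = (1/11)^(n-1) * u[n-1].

Time-shifting property: if X(z) = Z{x[n]}, then Z{x[n-d]} = z^(-d) * X(z)
X(z) = z/(z - 1/11) for x[n] = (1/11)^n * u[n]
Z{x[n-1]} = z^(-1) * z/(z - 1/11) = 1/(z - 1/11)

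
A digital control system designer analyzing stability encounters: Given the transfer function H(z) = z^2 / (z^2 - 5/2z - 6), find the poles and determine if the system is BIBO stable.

Poles are roots of the denominator: z^2 - 5/2z - 6 = 0.
Quadratic formula: z = [-(-5/2) +/- sqrt((-5/2)^2 - 4*(-6))] / 2
Discriminant = 25/4 + 24 = 121/4; sqrt = 11/2.
z = (5/2 +/- 11/2) / 2 => z = 4 or z = -3/2.
|p1| = 3/2, |p2| = 4.
For BIBO stability, all poles must lie inside the unit circle (|p| < 1).
System is UNSTABLE since at least one |p| >= 1.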